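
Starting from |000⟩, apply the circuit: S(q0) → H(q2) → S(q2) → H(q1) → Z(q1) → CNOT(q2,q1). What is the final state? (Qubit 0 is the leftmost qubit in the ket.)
1/2|000⟩ - (1/2)i|001⟩ - 1/2|010⟩ + (1/2)i|011⟩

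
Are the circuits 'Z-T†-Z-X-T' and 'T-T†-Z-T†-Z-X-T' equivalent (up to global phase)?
Yes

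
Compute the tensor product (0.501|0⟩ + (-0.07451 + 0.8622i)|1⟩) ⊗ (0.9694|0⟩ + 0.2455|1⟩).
0.4857|00⟩ + 0.123|01⟩ + (-0.07223 + 0.8358i)|10⟩ + (-0.01829 + 0.2117i)|11⟩

amp(|b₁b₂…⟩) = product of the factor amplitudes for bits b₁, b₂, …; only kets whose every factor amplitude is nonzero survive.
|00⟩: (0.501)(0.9694) = 0.4857
|01⟩: (0.501)(0.2455) = 0.123
|10⟩: (-0.07451 + 0.8622i)(0.9694) = (-0.07223 + 0.8358i)
|11⟩: (-0.07451 + 0.8622i)(0.2455) = (-0.01829 + 0.2117i)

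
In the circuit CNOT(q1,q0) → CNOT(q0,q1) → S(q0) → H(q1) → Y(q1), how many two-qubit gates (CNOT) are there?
2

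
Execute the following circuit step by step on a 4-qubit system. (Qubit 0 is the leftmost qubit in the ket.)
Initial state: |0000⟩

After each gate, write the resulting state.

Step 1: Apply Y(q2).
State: i|0010⟩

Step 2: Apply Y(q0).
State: -|1010⟩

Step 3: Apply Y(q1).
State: -i|1110⟩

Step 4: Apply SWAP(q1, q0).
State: -i|1110⟩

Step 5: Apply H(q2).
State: -(1/√2)i|1100⟩ + (1/√2)i|1110⟩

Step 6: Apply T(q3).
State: -(1/√2)i|1100⟩ + (1/√2)i|1110⟩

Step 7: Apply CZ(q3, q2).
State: -(1/√2)i|1100⟩ + (1/√2)i|1110⟩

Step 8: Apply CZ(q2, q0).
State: -(1/√2)i|1100⟩ - (1/√2)i|1110⟩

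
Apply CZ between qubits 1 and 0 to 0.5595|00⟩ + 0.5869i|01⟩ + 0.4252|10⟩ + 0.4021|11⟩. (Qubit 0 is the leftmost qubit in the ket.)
0.5595|00⟩ + 0.5869i|01⟩ + 0.4252|10⟩ - 0.4021|11⟩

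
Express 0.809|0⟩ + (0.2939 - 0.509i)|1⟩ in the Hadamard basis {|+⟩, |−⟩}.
(0.7799 - 0.3599i)|+⟩ + (0.3642 + 0.3599i)|−⟩

With |ψ⟩ = α|0⟩ + β|1⟩, the Hadamard-basis coefficients are ⟨+|ψ⟩ = (α + β)/√2 and ⟨−|ψ⟩ = (α − β)/√2.
Here α = 0.809, β = (0.2939 - 0.509i): (α + β)/√2 = (0.7799 - 0.3599i), (α − β)/√2 = (0.3642 + 0.3599i).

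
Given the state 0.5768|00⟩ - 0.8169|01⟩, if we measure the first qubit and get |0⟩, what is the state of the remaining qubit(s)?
0.5768|0⟩ - 0.8169|1⟩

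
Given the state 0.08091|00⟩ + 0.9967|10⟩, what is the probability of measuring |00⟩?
0.006546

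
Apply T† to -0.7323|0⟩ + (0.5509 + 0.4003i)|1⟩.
-0.7323|0⟩ + (0.6726 - 0.1065i)|1⟩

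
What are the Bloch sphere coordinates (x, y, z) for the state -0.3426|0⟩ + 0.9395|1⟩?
(-0.6437, 0, -0.7653)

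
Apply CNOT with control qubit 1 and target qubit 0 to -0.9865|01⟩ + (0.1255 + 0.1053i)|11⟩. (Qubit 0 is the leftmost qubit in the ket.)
(0.1255 + 0.1053i)|01⟩ - 0.9865|11⟩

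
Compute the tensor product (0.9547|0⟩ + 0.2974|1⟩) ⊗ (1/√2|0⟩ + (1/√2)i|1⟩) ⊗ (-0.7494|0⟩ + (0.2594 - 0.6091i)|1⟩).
-0.5059|000⟩ + (0.1751 - 0.4112i)|001⟩ - 0.5059i|010⟩ + (0.4112 + 0.1751i)|011⟩ - 0.1576|100⟩ + (0.05455 - 0.1281i)|101⟩ - 0.1576i|110⟩ + (0.1281 + 0.05455i)|111⟩

amp(|b₁b₂…⟩) = product of the factor amplitudes for bits b₁, b₂, …; only kets whose every factor amplitude is nonzero survive.
|000⟩: (0.9547)(1/√2)(-0.7494) = -0.5059
|001⟩: (0.9547)(1/√2)(0.2594 - 0.6091i) = (0.1751 - 0.4112i)
|010⟩: (0.9547)((1/√2)i)(-0.7494) = -0.5059i
|011⟩: (0.9547)((1/√2)i)(0.2594 - 0.6091i) = (0.4112 + 0.1751i)
|100⟩: (0.2974)(1/√2)(-0.7494) = -0.1576
|101⟩: (0.2974)(1/√2)(0.2594 - 0.6091i) = (0.05455 - 0.1281i)
|110⟩: (0.2974)((1/√2)i)(-0.7494) = -0.1576i
|111⟩: (0.2974)((1/√2)i)(0.2594 - 0.6091i) = (0.1281 + 0.05455i)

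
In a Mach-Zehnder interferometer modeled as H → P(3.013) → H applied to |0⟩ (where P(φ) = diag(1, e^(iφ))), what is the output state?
(0.004128 + 0.06412i)|0⟩ + (0.9959 - 0.06412i)|1⟩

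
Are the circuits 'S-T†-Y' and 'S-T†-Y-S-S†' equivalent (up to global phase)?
Yes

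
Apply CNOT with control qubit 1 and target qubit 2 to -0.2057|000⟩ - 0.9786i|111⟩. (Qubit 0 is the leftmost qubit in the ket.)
-0.2057|000⟩ - 0.9786i|110⟩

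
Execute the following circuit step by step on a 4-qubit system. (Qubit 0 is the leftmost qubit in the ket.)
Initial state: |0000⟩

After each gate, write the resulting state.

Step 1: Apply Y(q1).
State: i|0100⟩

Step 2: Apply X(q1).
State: i|0000⟩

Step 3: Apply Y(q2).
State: -|0010⟩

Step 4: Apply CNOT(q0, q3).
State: -|0010⟩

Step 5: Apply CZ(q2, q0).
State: -|0010⟩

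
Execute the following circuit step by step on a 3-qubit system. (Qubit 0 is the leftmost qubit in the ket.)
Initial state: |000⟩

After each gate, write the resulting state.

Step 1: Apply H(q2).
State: 1/√2|000⟩ + 1/√2|001⟩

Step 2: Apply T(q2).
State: 1/√2|000⟩ + (1/2 + (1/2)i)|001⟩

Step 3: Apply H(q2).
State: (0.8536 + (1/√8)i)|000⟩ + (0.1464 - (1/√8)i)|001⟩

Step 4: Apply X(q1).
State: (0.8536 + (1/√8)i)|010⟩ + (0.1464 - (1/√8)i)|011⟩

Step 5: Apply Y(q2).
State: (-1/√8 - 0.1464i)|010⟩ + (-1/√8 + 0.8536i)|011⟩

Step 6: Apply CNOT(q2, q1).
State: (-1/√8 + 0.8536i)|001⟩ + (-1/√8 - 0.1464i)|010⟩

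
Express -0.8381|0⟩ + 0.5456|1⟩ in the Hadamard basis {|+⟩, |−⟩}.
-0.2068|+⟩ - 0.9784|−⟩

With |ψ⟩ = α|0⟩ + β|1⟩, the Hadamard-basis coefficients are ⟨+|ψ⟩ = (α + β)/√2 and ⟨−|ψ⟩ = (α − β)/√2.
Here α = -0.8381, β = 0.5456: (α + β)/√2 = -0.2068, (α − β)/√2 = -0.9784.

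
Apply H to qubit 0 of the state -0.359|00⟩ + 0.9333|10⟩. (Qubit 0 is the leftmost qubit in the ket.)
0.4061|00⟩ - 0.9138|10⟩

H on qubit 0 mixes each pair of kets that differ only in qubit 0: amplitudes (a, b) of (|…0…⟩, |…1…⟩) become ((a + b)/√2, (a − b)/√2). Kets absent from the input have amplitude 0.
(|00⟩, |10⟩): (a, b) = (-0.359, 0.9333) → (0.4061, -0.9138)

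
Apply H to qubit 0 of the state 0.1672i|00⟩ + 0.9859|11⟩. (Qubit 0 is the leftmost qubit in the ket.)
0.1182i|00⟩ + 0.6971|01⟩ + 0.1182i|10⟩ - 0.6971|11⟩

H on qubit 0 mixes each pair of kets that differ only in qubit 0: amplitudes (a, b) of (|…0…⟩, |…1…⟩) become ((a + b)/√2, (a − b)/√2). Kets absent from the input have amplitude 0.
(|00⟩, |10⟩): (a, b) = (0.1672i, 0) → (0.1182i, 0.1182i)
(|01⟩, |11⟩): (a, b) = (0, 0.9859) → (0.6971, -0.6971)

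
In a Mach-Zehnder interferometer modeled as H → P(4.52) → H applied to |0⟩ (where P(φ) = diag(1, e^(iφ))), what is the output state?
(0.4044 - 0.4908i)|0⟩ + (0.5956 + 0.4908i)|1⟩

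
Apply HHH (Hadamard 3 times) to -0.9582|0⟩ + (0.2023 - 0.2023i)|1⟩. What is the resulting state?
(-0.5345 - 0.143i)|0⟩ + (-0.8206 + 0.143i)|1⟩

H² = I, so H^3 = H: a single Hadamard. With (a, b) = (-0.9582, (0.2023 - 0.2023i)), H gives ((a + b)/√2, (a − b)/√2) = ((-0.5345 - 0.143i), (-0.8206 + 0.143i)).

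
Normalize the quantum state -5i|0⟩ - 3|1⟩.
-0.8575i|0⟩ - 0.5145|1⟩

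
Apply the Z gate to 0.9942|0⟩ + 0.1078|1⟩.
0.9942|0⟩ - 0.1078|1⟩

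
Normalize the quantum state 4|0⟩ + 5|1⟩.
0.6247|0⟩ + 0.7809|1⟩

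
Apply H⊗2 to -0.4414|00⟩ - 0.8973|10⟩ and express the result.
-0.6694|00⟩ - 0.6694|01⟩ + 0.228|10⟩ + 0.228|11⟩

H⊗2 gives amp(|y⟩) = (1/2) Σ_x (−1)^(x·y) amp(|x⟩), where x·y is the number of positions in which both x and y have a 1.
|00⟩: (-0.4414 - 0.8973)/2 = -0.6694
|01⟩: (-0.4414 - 0.8973)/2 = -0.6694
|10⟩: (-0.4414 + 0.8973)/2 = 0.228
|11⟩: (-0.4414 + 0.8973)/2 = 0.228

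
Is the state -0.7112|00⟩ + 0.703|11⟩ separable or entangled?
Entangled

Writing the state as a|00⟩ + b|01⟩ + c|10⟩ + d|11⟩, it is a product state iff ad − bc = 0.
Here (a, b, c, d) = (-0.7112, 0, 0, 0.703): ad − bc = (-0.7112)(0.703) − (0)(0) = -0.5 ≠ 0, so the state is entangled.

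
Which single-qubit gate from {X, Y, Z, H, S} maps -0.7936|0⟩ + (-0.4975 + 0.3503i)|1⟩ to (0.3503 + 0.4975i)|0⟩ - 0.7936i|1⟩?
Y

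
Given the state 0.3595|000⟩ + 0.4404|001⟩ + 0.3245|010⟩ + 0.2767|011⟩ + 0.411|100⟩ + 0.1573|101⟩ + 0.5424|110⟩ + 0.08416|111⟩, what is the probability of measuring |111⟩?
0.007083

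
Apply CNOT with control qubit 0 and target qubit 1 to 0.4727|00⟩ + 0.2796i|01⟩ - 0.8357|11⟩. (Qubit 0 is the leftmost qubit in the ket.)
0.4727|00⟩ + 0.2796i|01⟩ - 0.8357|10⟩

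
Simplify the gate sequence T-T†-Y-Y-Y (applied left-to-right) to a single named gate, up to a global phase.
Y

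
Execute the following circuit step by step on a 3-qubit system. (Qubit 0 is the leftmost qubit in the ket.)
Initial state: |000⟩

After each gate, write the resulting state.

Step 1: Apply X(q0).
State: |100⟩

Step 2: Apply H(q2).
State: 1/√2|100⟩ + 1/√2|101⟩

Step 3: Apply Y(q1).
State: (1/√2)i|110⟩ + (1/√2)i|111⟩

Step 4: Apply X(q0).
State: (1/√2)i|010⟩ + (1/√2)i|011⟩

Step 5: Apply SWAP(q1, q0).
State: (1/√2)i|100⟩ + (1/√2)i|101⟩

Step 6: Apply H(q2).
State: i|100⟩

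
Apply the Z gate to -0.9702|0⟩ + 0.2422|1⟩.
-0.9702|0⟩ - 0.2422|1⟩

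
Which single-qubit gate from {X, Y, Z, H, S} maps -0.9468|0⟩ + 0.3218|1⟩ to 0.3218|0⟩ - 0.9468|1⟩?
X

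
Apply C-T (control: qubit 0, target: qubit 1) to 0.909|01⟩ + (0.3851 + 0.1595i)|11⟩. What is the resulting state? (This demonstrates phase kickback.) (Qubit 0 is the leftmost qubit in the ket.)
0.909|01⟩ + (0.1595 + 0.3851i)|11⟩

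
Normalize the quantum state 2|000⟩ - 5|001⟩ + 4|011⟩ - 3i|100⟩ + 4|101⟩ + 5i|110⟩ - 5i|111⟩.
0.1826|000⟩ - 0.4564|001⟩ + 0.3651|011⟩ - 0.2739i|100⟩ + 0.3651|101⟩ + 0.4564i|110⟩ - 0.4564i|111⟩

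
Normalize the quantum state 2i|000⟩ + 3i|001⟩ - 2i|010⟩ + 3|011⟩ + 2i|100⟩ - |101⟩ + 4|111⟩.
0.2917i|000⟩ + 0.4376i|001⟩ - 0.2917i|010⟩ + 0.4376|011⟩ + 0.2917i|100⟩ - 0.1459|101⟩ + 0.5835|111⟩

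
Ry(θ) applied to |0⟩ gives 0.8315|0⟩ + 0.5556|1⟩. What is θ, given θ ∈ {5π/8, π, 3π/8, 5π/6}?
3π/8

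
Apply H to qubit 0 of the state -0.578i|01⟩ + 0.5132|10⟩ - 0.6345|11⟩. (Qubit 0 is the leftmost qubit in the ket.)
0.3629|00⟩ + (-0.4487 - 0.4087i)|01⟩ - 0.3629|10⟩ + (0.4487 - 0.4087i)|11⟩

H on qubit 0 mixes each pair of kets that differ only in qubit 0: amplitudes (a, b) of (|…0…⟩, |…1…⟩) become ((a + b)/√2, (a − b)/√2). Kets absent from the input have amplitude 0.
(|00⟩, |10⟩): (a, b) = (0, 0.5132) → (0.3629, -0.3629)
(|01⟩, |11⟩): (a, b) = (-0.578i, -0.6345) → ((-0.4487 - 0.4087i), (0.4487 - 0.4087i))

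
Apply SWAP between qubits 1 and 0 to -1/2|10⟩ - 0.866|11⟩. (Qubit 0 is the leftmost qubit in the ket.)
-1/2|01⟩ - 0.866|11⟩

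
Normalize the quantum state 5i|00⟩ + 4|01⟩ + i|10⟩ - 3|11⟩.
0.7001i|00⟩ + 0.5601|01⟩ + 0.14i|10⟩ - 0.4201|11⟩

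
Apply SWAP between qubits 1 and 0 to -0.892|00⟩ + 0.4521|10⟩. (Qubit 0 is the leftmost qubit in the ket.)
-0.892|00⟩ + 0.4521|01⟩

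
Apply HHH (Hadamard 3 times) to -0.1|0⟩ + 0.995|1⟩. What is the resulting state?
0.6329|0⟩ - 0.7743|1⟩

H² = I, so H^3 = H: a single Hadamard. With (a, b) = (-0.1, 0.995), H gives ((a + b)/√2, (a − b)/√2) = (0.6329, -0.7743).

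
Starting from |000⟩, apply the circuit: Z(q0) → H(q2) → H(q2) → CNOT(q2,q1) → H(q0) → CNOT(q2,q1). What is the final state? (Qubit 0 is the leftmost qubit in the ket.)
1/√2|000⟩ + 1/√2|100⟩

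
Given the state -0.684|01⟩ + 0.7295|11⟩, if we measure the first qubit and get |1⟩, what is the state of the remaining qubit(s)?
|1⟩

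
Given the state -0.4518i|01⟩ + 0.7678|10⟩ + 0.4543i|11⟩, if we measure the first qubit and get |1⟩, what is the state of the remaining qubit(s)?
0.8606|0⟩ + 0.5092i|1⟩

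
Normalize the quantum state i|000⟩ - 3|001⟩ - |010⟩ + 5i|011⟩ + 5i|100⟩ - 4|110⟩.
0.114i|000⟩ - 0.3419|001⟩ - 0.114|010⟩ + 0.5698i|011⟩ + 0.5698i|100⟩ - 0.4558|110⟩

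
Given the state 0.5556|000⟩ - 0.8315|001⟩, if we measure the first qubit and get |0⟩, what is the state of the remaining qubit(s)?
0.5556|00⟩ - 0.8315|01⟩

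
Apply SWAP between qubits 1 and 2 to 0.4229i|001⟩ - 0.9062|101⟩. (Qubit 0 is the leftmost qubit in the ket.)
0.4229i|010⟩ - 0.9062|110⟩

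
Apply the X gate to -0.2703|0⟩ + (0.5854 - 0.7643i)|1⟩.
(0.5854 - 0.7643i)|0⟩ - 0.2703|1⟩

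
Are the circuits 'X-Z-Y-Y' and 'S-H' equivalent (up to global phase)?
No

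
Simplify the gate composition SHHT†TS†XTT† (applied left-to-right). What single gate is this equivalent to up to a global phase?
X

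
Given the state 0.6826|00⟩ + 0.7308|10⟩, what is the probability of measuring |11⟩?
0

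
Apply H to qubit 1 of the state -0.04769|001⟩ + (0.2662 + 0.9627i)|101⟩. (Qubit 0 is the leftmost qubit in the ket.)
-0.03372|001⟩ - 0.03372|011⟩ + (0.1882 + 0.6807i)|101⟩ + (0.1882 + 0.6807i)|111⟩

H on qubit 1 mixes each pair of kets that differ only in qubit 1: amplitudes (a, b) of (|…0…⟩, |…1…⟩) become ((a + b)/√2, (a − b)/√2). Kets absent from the input have amplitude 0.
(|001⟩, |011⟩): (a, b) = (-0.04769, 0) → (-0.03372, -0.03372)
(|101⟩, |111⟩): (a, b) = ((0.2662 + 0.9627i), 0) → ((0.1882 + 0.6807i), (0.1882 + 0.6807i))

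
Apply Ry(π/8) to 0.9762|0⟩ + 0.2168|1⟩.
0.9151|0⟩ + 0.4031|1⟩

Ry(π/8) = [[cos(θ/2), −sin(θ/2)], [sin(θ/2), cos(θ/2)]]; θ = π/8, cos(θ/2) ≈ 0.980785, sin(θ/2) ≈ 0.19509.
With a = amp(|0⟩) = 0.9762 and b = amp(|1⟩) = 0.2168:
new amp(|0⟩) = (0.980785)·a + (-0.19509)·b = 0.9151
new amp(|1⟩) = (0.19509)·a + (0.980785)·b = 0.4031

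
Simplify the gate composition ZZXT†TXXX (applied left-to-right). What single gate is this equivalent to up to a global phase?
I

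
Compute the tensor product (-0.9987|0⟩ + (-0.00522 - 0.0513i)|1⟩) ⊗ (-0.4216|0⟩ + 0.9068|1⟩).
0.4211|00⟩ - 0.9056|01⟩ + (0.002201 + 0.02163i)|10⟩ + (-0.004733 - 0.04652i)|11⟩

amp(|b₁b₂…⟩) = product of the factor amplitudes for bits b₁, b₂, …; only kets whose every factor amplitude is nonzero survive.
|00⟩: (-0.9987)(-0.4216) = 0.4211
|01⟩: (-0.9987)(0.9068) = -0.9056
|10⟩: (-0.00522 - 0.0513i)(-0.4216) = (0.002201 + 0.02163i)
|11⟩: (-0.00522 - 0.0513i)(0.9068) = (-0.004733 - 0.04652i)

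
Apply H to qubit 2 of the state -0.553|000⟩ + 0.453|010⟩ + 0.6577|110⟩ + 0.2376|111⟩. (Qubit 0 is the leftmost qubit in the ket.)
-0.391|000⟩ - 0.391|001⟩ + 0.3203|010⟩ + 0.3203|011⟩ + 0.6331|110⟩ + 0.2971|111⟩

H on qubit 2 mixes each pair of kets that differ only in qubit 2: amplitudes (a, b) of (|…0…⟩, |…1…⟩) become ((a + b)/√2, (a − b)/√2). Kets absent from the input have amplitude 0.
(|000⟩, |001⟩): (a, b) = (-0.553, 0) → (-0.391, -0.391)
(|010⟩, |011⟩): (a, b) = (0.453, 0) → (0.3203, 0.3203)
(|110⟩, |111⟩): (a, b) = (0.6577, 0.2376) → (0.6331, 0.2971)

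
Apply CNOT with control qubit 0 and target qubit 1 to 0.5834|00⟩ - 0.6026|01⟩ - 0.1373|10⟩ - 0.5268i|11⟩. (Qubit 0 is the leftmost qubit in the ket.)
0.5834|00⟩ - 0.6026|01⟩ - 0.5268i|10⟩ - 0.1373|11⟩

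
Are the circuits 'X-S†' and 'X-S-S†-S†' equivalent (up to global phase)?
Yes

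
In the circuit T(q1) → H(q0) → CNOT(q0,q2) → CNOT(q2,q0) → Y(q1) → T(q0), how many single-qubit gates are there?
4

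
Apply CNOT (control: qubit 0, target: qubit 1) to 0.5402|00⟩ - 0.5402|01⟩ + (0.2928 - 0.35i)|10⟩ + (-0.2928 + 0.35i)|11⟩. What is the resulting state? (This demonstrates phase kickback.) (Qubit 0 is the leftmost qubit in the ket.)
0.5402|00⟩ - 0.5402|01⟩ + (-0.2928 + 0.35i)|10⟩ + (0.2928 - 0.35i)|11⟩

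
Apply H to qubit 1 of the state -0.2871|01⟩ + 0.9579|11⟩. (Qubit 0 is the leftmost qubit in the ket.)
-0.203|00⟩ + 0.203|01⟩ + 0.6773|10⟩ - 0.6773|11⟩

H on qubit 1 mixes each pair of kets that differ only in qubit 1: amplitudes (a, b) of (|…0…⟩, |…1…⟩) become ((a + b)/√2, (a − b)/√2). Kets absent from the input have amplitude 0.
(|00⟩, |01⟩): (a, b) = (0, -0.2871) → (-0.203, 0.203)
(|10⟩, |11⟩): (a, b) = (0, 0.9579) → (0.6773, -0.6773)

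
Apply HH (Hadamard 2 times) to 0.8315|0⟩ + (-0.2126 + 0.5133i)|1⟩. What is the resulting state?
0.8315|0⟩ + (-0.2126 + 0.5133i)|1⟩

H² = I, so an even number of Hadamards cancels: H^2 = I and the state is unchanged.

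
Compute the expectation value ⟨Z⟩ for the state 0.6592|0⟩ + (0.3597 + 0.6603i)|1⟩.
-0.1308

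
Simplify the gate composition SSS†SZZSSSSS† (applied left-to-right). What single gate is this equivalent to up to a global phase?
S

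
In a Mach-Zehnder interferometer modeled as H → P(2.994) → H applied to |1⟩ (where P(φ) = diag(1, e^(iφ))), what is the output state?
(0.9946 - 0.07353i)|0⟩ + (0.005436 + 0.07353i)|1⟩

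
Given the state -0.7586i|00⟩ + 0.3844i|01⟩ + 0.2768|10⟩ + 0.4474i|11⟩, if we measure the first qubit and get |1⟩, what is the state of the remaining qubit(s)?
0.5261|0⟩ + 0.8504i|1⟩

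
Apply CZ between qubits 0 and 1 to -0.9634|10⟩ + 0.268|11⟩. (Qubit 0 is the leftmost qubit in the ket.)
-0.9634|10⟩ - 0.268|11⟩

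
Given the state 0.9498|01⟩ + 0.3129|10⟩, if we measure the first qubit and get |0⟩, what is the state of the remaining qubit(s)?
|1⟩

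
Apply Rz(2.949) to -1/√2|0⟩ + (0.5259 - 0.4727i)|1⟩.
(-0.06799 + 0.7038i)|0⟩ + (0.5211 + 0.478i)|1⟩

Rz(2.949) = [[e^(−iθ/2), 0], [0, e^(iθ/2)]] with e^(±iθ/2) = cos(θ/2) ± i·sin(θ/2); θ = 2.949, cos(θ/2) ≈ 0.0961476, sin(θ/2) ≈ 0.995367.
With a = amp(|0⟩) = -1/√2 and b = amp(|1⟩) = (0.5259 - 0.4727i):
new amp(|0⟩) = (0.0961476 - 0.995367i)·a = (-0.06799 + 0.7038i)
new amp(|1⟩) = (0.0961476 + 0.995367i)·b = (0.5211 + 0.478i)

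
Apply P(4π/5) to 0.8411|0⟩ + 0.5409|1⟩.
0.8411|0⟩ + (-0.4376 + 0.3179i)|1⟩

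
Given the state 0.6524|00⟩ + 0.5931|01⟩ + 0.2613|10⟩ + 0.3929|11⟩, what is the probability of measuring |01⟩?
0.3518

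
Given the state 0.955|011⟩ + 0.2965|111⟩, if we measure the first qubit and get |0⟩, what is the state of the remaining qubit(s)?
|11⟩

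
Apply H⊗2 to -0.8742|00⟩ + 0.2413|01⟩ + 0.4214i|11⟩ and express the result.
(-0.3165 + 0.2107i)|00⟩ + (-0.5578 - 0.2107i)|01⟩ + (-0.3165 - 0.2107i)|10⟩ + (-0.5578 + 0.2107i)|11⟩

H⊗2 gives amp(|y⟩) = (1/2) Σ_x (−1)^(x·y) amp(|x⟩), where x·y is the number of positions in which both x and y have a 1.
|00⟩: (-0.8742 + 0.2413 + 0.4214i)/2 = (-0.3165 + 0.2107i)
|01⟩: (-0.8742 - 0.2413 - 0.4214i)/2 = (-0.5578 - 0.2107i)
|10⟩: (-0.8742 + 0.2413 - 0.4214i)/2 = (-0.3165 - 0.2107i)
|11⟩: (-0.8742 - 0.2413 + 0.4214i)/2 = (-0.5578 + 0.2107i)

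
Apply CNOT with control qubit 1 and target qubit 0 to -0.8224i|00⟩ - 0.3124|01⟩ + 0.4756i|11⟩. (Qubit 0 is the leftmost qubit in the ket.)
-0.8224i|00⟩ + 0.4756i|01⟩ - 0.3124|11⟩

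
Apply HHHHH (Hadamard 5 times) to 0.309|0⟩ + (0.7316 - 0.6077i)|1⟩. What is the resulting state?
(0.7358 - 0.4297i)|0⟩ + (-0.2988 + 0.4297i)|1⟩

H² = I, so H^5 = H: a single Hadamard. With (a, b) = (0.309, (0.7316 - 0.6077i)), H gives ((a + b)/√2, (a − b)/√2) = ((0.7358 - 0.4297i), (-0.2988 + 0.4297i)).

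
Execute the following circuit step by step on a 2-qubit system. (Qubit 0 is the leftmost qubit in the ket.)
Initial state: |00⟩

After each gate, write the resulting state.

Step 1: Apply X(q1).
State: |01⟩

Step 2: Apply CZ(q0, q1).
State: |01⟩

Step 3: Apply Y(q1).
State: -i|00⟩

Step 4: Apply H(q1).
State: -(1/√2)i|00⟩ - (1/√2)i|01⟩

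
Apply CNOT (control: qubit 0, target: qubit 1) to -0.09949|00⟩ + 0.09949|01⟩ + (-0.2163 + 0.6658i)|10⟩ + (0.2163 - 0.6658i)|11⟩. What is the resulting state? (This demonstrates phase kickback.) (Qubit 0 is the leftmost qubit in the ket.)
-0.09949|00⟩ + 0.09949|01⟩ + (0.2163 - 0.6658i)|10⟩ + (-0.2163 + 0.6658i)|11⟩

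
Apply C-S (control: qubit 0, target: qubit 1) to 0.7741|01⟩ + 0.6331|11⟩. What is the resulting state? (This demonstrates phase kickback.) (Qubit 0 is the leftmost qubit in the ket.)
0.7741|01⟩ + 0.6331i|11⟩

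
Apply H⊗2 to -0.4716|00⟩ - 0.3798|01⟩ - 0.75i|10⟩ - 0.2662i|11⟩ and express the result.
(-0.4257 - 0.5081i)|00⟩ + (-0.0459 - 0.2419i)|01⟩ + (-0.4257 + 0.5081i)|10⟩ + (-0.0459 + 0.2419i)|11⟩

H⊗2 gives amp(|y⟩) = (1/2) Σ_x (−1)^(x·y) amp(|x⟩), where x·y is the number of positions in which both x and y have a 1.
|00⟩: (-0.4716 - 0.3798 - 0.75i - 0.2662i)/2 = (-0.4257 - 0.5081i)
|01⟩: (-0.4716 + 0.3798 - 0.75i + 0.2662i)/2 = (-0.0459 - 0.2419i)
|10⟩: (-0.4716 - 0.3798 + 0.75i + 0.2662i)/2 = (-0.4257 + 0.5081i)
|11⟩: (-0.4716 + 0.3798 + 0.75i - 0.2662i)/2 = (-0.0459 + 0.2419i)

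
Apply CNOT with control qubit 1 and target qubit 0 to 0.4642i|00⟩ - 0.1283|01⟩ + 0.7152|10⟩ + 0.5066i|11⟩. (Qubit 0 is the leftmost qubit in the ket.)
0.4642i|00⟩ + 0.5066i|01⟩ + 0.7152|10⟩ - 0.1283|11⟩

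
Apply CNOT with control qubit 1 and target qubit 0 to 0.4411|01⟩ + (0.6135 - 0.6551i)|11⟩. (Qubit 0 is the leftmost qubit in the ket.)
(0.6135 - 0.6551i)|01⟩ + 0.4411|11⟩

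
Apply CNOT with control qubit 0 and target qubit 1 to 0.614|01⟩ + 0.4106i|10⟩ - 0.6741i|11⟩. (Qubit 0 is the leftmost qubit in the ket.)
0.614|01⟩ - 0.6741i|10⟩ + 0.4106i|11⟩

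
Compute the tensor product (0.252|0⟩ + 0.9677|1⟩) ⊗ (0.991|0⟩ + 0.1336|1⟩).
0.2497|00⟩ + 0.03367|01⟩ + 0.959|10⟩ + 0.1293|11⟩

amp(|b₁b₂…⟩) = product of the factor amplitudes for bits b₁, b₂, …; only kets whose every factor amplitude is nonzero survive.
|00⟩: (0.252)(0.991) = 0.2497
|01⟩: (0.252)(0.1336) = 0.03367
|10⟩: (0.9677)(0.991) = 0.959
|11⟩: (0.9677)(0.1336) = 0.1293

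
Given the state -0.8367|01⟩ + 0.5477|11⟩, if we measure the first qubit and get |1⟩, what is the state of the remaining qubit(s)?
|1⟩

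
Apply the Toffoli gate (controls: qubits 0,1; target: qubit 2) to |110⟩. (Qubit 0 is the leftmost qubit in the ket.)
|111⟩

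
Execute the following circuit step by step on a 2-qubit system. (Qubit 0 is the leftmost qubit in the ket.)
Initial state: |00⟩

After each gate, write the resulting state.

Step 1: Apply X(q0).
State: |10⟩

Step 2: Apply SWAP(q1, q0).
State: |01⟩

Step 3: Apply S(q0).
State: |01⟩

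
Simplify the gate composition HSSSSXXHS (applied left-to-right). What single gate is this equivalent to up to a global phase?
S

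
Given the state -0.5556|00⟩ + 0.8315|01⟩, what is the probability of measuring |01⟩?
0.6914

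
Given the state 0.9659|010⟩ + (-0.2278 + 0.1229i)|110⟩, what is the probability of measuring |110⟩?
0.067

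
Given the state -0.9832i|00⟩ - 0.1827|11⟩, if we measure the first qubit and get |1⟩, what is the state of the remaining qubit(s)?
-|1⟩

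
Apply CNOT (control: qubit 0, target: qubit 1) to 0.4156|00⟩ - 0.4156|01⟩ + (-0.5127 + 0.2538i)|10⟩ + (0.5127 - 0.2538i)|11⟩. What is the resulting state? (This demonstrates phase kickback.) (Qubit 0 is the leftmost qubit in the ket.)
0.4156|00⟩ - 0.4156|01⟩ + (0.5127 - 0.2538i)|10⟩ + (-0.5127 + 0.2538i)|11⟩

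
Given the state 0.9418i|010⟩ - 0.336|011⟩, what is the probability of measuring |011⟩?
0.1129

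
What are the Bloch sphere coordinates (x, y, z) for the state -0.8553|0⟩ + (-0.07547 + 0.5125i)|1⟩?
(0.1291, -0.8767, 0.4632)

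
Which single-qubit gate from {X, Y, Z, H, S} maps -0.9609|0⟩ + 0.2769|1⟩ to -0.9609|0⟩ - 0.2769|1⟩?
Z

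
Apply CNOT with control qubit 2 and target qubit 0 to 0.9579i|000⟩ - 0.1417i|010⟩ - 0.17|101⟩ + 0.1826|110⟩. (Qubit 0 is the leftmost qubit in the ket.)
0.9579i|000⟩ - 0.17|001⟩ - 0.1417i|010⟩ + 0.1826|110⟩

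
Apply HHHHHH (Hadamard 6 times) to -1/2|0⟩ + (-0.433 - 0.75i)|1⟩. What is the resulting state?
-1/2|0⟩ + (-0.433 - 0.75i)|1⟩

H² = I, so an even number of Hadamards cancels: H^6 = I and the state is unchanged.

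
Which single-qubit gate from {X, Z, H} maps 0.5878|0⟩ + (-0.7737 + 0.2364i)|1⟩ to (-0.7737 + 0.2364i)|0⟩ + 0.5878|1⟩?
X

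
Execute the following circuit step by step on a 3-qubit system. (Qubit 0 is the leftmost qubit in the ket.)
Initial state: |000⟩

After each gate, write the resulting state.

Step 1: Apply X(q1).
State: |010⟩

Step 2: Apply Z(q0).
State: |010⟩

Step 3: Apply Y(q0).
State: i|110⟩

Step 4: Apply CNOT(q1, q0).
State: i|010⟩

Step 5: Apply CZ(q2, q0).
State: i|010⟩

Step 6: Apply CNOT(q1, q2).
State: i|011⟩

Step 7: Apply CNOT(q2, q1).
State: i|001⟩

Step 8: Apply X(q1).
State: i|011⟩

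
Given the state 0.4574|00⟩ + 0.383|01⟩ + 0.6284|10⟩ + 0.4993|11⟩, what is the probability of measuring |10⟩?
0.3949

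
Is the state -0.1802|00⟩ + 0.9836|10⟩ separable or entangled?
Separable

Writing the state as a|00⟩ + b|01⟩ + c|10⟩ + d|11⟩, it is a product state iff ad − bc = 0.
Here (a, b, c, d) = (-0.1802, 0, 0.9836, 0): ad − bc = (-0.1802)(0) − (0)(0.9836) = 0, so the state is separable.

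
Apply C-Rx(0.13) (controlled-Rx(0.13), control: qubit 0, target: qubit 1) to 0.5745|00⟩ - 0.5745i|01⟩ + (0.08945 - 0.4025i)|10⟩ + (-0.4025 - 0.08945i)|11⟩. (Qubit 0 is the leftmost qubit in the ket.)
0.5745|00⟩ - 0.5745i|01⟩ + (0.08345 - 0.3755i)|10⟩ + (-0.4278 - 0.09507i)|11⟩

C-Rx(0.13) leaves the control-|0⟩ kets |00⟩, |01⟩ unchanged and applies Rx(0.13) to qubit 1 on the control-|1⟩ pair (|10⟩, |11⟩).
Rx(0.13) = [[cos(θ/2), −i·sin(θ/2)], [−i·sin(θ/2), cos(θ/2)]]; θ = 0.13, cos(θ/2) ≈ 0.997888, sin(θ/2) ≈ 0.0649542.
With a = amp(|10⟩) = (0.08945 - 0.4025i) and b = amp(|11⟩) = (-0.4025 - 0.08945i):
new amp(|10⟩) = (0.997888)·a + (-0.0649542i)·b = (0.08345 - 0.3755i)
new amp(|11⟩) = (-0.0649542i)·a + (0.997888)·b = (-0.4278 - 0.09507i)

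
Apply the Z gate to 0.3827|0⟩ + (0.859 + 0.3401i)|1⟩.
0.3827|0⟩ + (-0.859 - 0.3401i)|1⟩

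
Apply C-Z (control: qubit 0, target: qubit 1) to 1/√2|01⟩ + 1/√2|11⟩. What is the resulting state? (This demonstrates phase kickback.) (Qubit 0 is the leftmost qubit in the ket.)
1/√2|01⟩ - 1/√2|11⟩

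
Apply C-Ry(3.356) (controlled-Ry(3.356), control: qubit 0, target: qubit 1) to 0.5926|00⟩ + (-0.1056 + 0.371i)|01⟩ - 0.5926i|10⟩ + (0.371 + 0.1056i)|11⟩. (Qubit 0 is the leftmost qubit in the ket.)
0.5926|00⟩ + (-0.1056 + 0.371i)|01⟩ + (-0.3689 - 0.04159i)|10⟩ + (-0.0397 - 0.6005i)|11⟩

C-Ry(3.356) leaves the control-|0⟩ kets |00⟩, |01⟩ unchanged and applies Ry(3.356) to qubit 1 on the control-|1⟩ pair (|10⟩, |11⟩).
Ry(3.356) = [[cos(θ/2), −sin(θ/2)], [sin(θ/2), cos(θ/2)]]; θ = 3.356, cos(θ/2) ≈ -0.106998, sin(θ/2) ≈ 0.994259.
With a = amp(|10⟩) = -0.5926i and b = amp(|11⟩) = (0.371 + 0.1056i):
new amp(|10⟩) = (-0.106998)·a + (-0.994259)·b = (-0.3689 - 0.04159i)
new amp(|11⟩) = (0.994259)·a + (-0.106998)·b = (-0.0397 - 0.6005i)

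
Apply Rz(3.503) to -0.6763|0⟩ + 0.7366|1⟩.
(0.1215 + 0.6653i)|0⟩ + (-0.1324 + 0.7246i)|1⟩

Rz(3.503) = [[e^(−iθ/2), 0], [0, e^(iθ/2)]] with e^(±iθ/2) = cos(θ/2) ± i·sin(θ/2); θ = 3.503, cos(θ/2) ≈ -0.179722, sin(θ/2) ≈ 0.983717.
With a = amp(|0⟩) = -0.6763 and b = amp(|1⟩) = 0.7366:
new amp(|0⟩) = (-0.179722 - 0.983717i)·a = (0.1215 + 0.6653i)
new amp(|1⟩) = (-0.179722 + 0.983717i)·b = (-0.1324 + 0.7246i)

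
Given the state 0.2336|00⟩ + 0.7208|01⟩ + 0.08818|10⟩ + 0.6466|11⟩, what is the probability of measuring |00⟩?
0.05457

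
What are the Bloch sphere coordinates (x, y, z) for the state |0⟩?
(0, 0, 1)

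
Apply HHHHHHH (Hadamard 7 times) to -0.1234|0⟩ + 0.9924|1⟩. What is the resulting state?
0.6145|0⟩ - 0.789|1⟩

H² = I, so H^7 = H: a single Hadamard. With (a, b) = (-0.1234, 0.9924), H gives ((a + b)/√2, (a − b)/√2) = (0.6145, -0.789).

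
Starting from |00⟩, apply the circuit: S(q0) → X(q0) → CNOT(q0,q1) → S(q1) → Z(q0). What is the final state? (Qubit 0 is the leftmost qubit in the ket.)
-i|11⟩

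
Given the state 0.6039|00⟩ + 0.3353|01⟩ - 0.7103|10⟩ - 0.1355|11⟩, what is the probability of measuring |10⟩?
0.5045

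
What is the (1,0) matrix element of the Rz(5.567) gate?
0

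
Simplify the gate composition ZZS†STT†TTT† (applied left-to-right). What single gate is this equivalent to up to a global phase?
T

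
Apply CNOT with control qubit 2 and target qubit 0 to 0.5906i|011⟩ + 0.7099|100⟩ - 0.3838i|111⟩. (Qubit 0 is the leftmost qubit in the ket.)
-0.3838i|011⟩ + 0.7099|100⟩ + 0.5906i|111⟩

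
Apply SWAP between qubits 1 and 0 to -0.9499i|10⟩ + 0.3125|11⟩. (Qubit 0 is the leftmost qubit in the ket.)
-0.9499i|01⟩ + 0.3125|11⟩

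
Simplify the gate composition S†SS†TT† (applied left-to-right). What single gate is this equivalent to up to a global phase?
S†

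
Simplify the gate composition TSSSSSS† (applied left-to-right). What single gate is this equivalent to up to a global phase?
T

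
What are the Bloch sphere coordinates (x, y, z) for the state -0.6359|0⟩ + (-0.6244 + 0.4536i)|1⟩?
(0.7941, -0.5769, -0.1913)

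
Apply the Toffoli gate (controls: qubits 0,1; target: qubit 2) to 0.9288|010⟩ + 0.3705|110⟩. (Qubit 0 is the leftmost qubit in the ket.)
0.9288|010⟩ + 0.3705|111⟩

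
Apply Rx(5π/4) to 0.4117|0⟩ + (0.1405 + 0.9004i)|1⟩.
(0.6743 - 0.1298i)|0⟩ + (-0.05377 - 0.7249i)|1⟩

Rx(5π/4) = [[cos(θ/2), −i·sin(θ/2)], [−i·sin(θ/2), cos(θ/2)]]; θ = 5π/4, cos(θ/2) ≈ -0.382683, sin(θ/2) ≈ 0.92388.
With a = amp(|0⟩) = 0.4117 and b = amp(|1⟩) = (0.1405 + 0.9004i):
new amp(|0⟩) = (-0.382683)·a + (-0.92388i)·b = (0.6743 - 0.1298i)
new amp(|1⟩) = (-0.92388i)·a + (-0.382683)·b = (-0.05377 - 0.7249i)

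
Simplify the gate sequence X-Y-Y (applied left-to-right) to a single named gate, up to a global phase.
X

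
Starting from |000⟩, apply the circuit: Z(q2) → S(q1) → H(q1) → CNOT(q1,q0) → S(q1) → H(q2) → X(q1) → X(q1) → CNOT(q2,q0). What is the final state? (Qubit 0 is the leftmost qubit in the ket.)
1/2|000⟩ + (1/2)i|011⟩ + 1/2|101⟩ + (1/2)i|110⟩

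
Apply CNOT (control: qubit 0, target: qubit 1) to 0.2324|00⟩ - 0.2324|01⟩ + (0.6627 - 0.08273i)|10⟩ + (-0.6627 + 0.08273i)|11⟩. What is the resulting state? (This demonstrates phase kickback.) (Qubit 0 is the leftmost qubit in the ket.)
0.2324|00⟩ - 0.2324|01⟩ + (-0.6627 + 0.08273i)|10⟩ + (0.6627 - 0.08273i)|11⟩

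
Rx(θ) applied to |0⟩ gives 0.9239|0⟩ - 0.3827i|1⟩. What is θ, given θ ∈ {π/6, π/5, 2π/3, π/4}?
π/4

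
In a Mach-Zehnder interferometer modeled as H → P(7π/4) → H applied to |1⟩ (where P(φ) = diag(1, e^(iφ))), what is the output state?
(0.1464 + (1/√8)i)|0⟩ + (0.8536 - (1/√8)i)|1⟩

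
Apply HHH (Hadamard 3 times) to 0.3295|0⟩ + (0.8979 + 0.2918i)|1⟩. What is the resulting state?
(0.8679 + 0.2063i)|0⟩ + (-0.4019 - 0.2063i)|1⟩

H² = I, so H^3 = H: a single Hadamard. With (a, b) = (0.3295, (0.8979 + 0.2918i)), H gives ((a + b)/√2, (a − b)/√2) = ((0.8679 + 0.2063i), (-0.4019 - 0.2063i)).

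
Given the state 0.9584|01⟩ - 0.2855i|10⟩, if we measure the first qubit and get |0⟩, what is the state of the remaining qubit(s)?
|1⟩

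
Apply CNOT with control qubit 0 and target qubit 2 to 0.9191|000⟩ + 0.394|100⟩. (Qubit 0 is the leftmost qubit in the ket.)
0.9191|000⟩ + 0.394|101⟩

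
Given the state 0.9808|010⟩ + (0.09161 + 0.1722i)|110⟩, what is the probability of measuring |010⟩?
0.962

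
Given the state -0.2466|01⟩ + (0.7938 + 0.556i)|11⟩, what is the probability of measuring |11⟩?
0.9393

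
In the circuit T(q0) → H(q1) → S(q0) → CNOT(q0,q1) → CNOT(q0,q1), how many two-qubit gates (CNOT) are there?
2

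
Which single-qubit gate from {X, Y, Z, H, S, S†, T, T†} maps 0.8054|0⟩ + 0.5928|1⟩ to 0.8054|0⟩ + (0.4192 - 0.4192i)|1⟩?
T†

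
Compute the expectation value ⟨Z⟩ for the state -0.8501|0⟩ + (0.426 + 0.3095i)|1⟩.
0.4454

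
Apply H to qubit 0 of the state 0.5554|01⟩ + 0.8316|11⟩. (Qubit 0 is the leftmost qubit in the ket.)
0.9808|01⟩ - 0.1953|11⟩

H on qubit 0 mixes each pair of kets that differ only in qubit 0: amplitudes (a, b) of (|…0…⟩, |…1…⟩) become ((a + b)/√2, (a − b)/√2). Kets absent from the input have amplitude 0.
(|01⟩, |11⟩): (a, b) = (0.5554, 0.8316) → (0.9808, -0.1953)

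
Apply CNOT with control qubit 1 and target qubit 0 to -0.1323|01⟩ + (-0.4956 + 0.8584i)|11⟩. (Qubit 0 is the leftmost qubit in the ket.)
(-0.4956 + 0.8584i)|01⟩ - 0.1323|11⟩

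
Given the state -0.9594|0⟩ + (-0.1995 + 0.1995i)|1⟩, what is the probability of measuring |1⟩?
0.0796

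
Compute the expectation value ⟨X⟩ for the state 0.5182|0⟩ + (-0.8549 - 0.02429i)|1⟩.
-0.886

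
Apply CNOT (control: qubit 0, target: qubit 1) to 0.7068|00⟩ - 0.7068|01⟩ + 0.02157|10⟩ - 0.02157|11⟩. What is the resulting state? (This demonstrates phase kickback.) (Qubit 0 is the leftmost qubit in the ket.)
0.7068|00⟩ - 0.7068|01⟩ - 0.02157|10⟩ + 0.02157|11⟩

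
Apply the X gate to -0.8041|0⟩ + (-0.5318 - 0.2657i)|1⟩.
(-0.5318 - 0.2657i)|0⟩ - 0.8041|1⟩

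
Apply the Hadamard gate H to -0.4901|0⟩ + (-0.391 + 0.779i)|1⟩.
(-0.623 + 0.5508i)|0⟩ + (-0.07007 - 0.5508i)|1⟩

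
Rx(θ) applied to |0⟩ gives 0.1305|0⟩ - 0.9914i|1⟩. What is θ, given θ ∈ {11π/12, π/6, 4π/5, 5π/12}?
11π/12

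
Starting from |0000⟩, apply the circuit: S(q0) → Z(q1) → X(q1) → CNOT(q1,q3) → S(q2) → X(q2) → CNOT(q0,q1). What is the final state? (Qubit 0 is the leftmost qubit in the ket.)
|0111⟩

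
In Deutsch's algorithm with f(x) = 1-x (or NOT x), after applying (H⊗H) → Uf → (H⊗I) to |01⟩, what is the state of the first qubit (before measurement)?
|1⟩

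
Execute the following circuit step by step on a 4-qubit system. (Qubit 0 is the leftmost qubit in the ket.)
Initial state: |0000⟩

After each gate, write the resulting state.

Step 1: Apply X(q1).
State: |0100⟩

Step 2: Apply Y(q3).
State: i|0101⟩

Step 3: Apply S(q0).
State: i|0101⟩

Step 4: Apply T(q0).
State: i|0101⟩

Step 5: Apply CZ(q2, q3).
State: i|0101⟩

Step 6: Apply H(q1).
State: (1/√2)i|0001⟩ - (1/√2)i|0101⟩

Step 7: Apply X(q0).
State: (1/√2)i|1001⟩ - (1/√2)i|1101⟩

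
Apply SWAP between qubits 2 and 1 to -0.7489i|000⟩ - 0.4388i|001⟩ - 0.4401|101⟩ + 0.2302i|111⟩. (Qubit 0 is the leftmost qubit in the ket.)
-0.7489i|000⟩ - 0.4388i|010⟩ - 0.4401|110⟩ + 0.2302i|111⟩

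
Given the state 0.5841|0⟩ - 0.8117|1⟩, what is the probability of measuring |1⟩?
0.6589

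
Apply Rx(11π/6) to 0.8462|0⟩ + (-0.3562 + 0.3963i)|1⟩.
(-0.7148 + 0.09219i)|0⟩ + (0.3441 - 0.6018i)|1⟩

Rx(11π/6) = [[cos(θ/2), −i·sin(θ/2)], [−i·sin(θ/2), cos(θ/2)]]; θ = 11π/6, cos(θ/2) ≈ -0.965926, sin(θ/2) ≈ 0.258819.
With a = amp(|0⟩) = 0.8462 and b = amp(|1⟩) = (-0.3562 + 0.3963i):
new amp(|0⟩) = (-0.965926)·a + (-0.258819i)·b = (-0.7148 + 0.09219i)
new amp(|1⟩) = (-0.258819i)·a + (-0.965926)·b = (0.3441 - 0.6018i)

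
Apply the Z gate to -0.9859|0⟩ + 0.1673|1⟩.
-0.9859|0⟩ - 0.1673|1⟩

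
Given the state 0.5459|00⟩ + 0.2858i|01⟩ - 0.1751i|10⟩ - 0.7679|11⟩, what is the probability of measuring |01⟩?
0.08168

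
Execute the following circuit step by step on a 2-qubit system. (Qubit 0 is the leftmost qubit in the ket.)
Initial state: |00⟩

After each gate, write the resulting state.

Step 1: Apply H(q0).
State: 1/√2|00⟩ + 1/√2|10⟩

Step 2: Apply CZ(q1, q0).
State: 1/√2|00⟩ + 1/√2|10⟩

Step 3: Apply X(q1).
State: 1/√2|01⟩ + 1/√2|11⟩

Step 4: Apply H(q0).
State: |01⟩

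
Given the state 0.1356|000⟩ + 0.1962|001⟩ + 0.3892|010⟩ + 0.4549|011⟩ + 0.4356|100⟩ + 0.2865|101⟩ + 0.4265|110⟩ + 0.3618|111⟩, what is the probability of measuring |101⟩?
0.08208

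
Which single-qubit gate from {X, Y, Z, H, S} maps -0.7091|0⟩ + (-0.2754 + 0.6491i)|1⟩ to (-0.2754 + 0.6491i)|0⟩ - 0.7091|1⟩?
X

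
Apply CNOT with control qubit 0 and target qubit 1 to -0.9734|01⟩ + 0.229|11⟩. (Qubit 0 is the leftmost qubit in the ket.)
-0.9734|01⟩ + 0.229|10⟩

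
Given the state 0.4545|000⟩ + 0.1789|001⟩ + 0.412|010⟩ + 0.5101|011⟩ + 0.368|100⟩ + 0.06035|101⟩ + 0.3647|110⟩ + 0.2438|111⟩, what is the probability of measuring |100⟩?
0.1354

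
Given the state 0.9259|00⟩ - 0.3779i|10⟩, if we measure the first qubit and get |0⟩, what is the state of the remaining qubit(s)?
|0⟩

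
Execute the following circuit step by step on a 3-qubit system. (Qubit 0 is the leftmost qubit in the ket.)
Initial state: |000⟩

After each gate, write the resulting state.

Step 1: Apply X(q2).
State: |001⟩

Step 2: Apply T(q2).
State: (1/√2 + (1/√2)i)|001⟩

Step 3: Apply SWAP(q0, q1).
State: (1/√2 + (1/√2)i)|001⟩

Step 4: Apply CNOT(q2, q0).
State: (1/√2 + (1/√2)i)|101⟩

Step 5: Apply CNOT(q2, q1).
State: (1/√2 + (1/√2)i)|111⟩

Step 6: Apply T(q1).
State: i|111⟩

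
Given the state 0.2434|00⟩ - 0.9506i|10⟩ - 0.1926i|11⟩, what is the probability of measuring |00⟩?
0.05924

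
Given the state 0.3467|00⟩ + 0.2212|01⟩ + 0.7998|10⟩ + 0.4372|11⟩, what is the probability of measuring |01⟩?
0.04893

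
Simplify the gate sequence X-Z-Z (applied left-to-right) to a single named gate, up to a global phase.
X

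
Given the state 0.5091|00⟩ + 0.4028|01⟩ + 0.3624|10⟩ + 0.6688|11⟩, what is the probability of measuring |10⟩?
0.1313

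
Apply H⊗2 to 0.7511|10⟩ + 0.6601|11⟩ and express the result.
0.7056|00⟩ + 0.0455|01⟩ - 0.7056|10⟩ - 0.0455|11⟩

H⊗2 gives amp(|y⟩) = (1/2) Σ_x (−1)^(x·y) amp(|x⟩), where x·y is the number of positions in which both x and y have a 1.
|00⟩: (0.7511 + 0.6601)/2 = 0.7056
|01⟩: (0.7511 - 0.6601)/2 = 0.0455
|10⟩: (-0.7511 - 0.6601)/2 = -0.7056
|11⟩: (-0.7511 + 0.6601)/2 = -0.0455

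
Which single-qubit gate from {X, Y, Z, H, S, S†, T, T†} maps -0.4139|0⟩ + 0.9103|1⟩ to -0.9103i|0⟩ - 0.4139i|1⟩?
Y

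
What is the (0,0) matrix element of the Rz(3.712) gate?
(-0.2814 - 0.9596i)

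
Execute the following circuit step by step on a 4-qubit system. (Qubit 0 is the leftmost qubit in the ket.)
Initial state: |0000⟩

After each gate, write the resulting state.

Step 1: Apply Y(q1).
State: i|0100⟩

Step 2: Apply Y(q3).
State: -|0101⟩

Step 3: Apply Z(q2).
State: -|0101⟩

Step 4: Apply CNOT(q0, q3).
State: -|0101⟩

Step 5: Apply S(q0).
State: -|0101⟩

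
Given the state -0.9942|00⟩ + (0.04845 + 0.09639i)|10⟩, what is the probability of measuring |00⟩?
0.9884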